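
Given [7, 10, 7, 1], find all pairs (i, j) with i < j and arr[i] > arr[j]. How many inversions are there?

Finding inversions in [7, 10, 7, 1]:

(0, 3): arr[0]=7 > arr[3]=1
(1, 2): arr[1]=10 > arr[2]=7
(1, 3): arr[1]=10 > arr[3]=1
(2, 3): arr[2]=7 > arr[3]=1

Total inversions: 4

The array has 4 inversion(s): (0,3), (1,2), (1,3), (2,3). Each pair (i,j) satisfies i < j and arr[i] > arr[j].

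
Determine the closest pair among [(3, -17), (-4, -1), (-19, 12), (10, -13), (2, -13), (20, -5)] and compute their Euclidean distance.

Computing all pairwise distances among 6 points:

d((3, -17), (-4, -1)) = 17.4642
d((3, -17), (-19, 12)) = 36.4005
d((3, -17), (10, -13)) = 8.0623
d((3, -17), (2, -13)) = 4.1231 <-- minimum
d((3, -17), (20, -5)) = 20.8087
d((-4, -1), (-19, 12)) = 19.8494
d((-4, -1), (10, -13)) = 18.4391
d((-4, -1), (2, -13)) = 13.4164
d((-4, -1), (20, -5)) = 24.3311
d((-19, 12), (10, -13)) = 38.2884
d((-19, 12), (2, -13)) = 32.6497
d((-19, 12), (20, -5)) = 42.5441
d((10, -13), (2, -13)) = 8.0
d((10, -13), (20, -5)) = 12.8062
d((2, -13), (20, -5)) = 19.6977

Closest pair: (3, -17) and (2, -13) with distance 4.1231

The closest pair is (3, -17) and (2, -13) with Euclidean distance 4.1231. For 6 points, brute-force pairwise comparison is shown above. For large n, the divide-and-conquer algorithm (sort by x, recurse on halves, check the dividing strip) achieves O(n log n).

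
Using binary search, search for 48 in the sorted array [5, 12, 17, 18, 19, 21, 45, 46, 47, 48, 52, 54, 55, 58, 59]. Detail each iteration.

Binary search for 48 in [5, 12, 17, 18, 19, 21, 45, 46, 47, 48, 52, 54, 55, 58, 59]:

lo=0, hi=14, mid=7, arr[mid]=46 -> 46 < 48, search right half
lo=8, hi=14, mid=11, arr[mid]=54 -> 54 > 48, search left half
lo=8, hi=10, mid=9, arr[mid]=48 -> Found target at index 9!

Binary search finds 48 at index 9 after 3 comparisons. The search repeatedly halves the search space by comparing with the middle element.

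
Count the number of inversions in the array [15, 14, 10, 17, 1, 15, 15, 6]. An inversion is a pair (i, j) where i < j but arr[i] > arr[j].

Finding inversions in [15, 14, 10, 17, 1, 15, 15, 6]:

(0, 1): arr[0]=15 > arr[1]=14
(0, 2): arr[0]=15 > arr[2]=10
(0, 4): arr[0]=15 > arr[4]=1
(0, 7): arr[0]=15 > arr[7]=6
(1, 2): arr[1]=14 > arr[2]=10
(1, 4): arr[1]=14 > arr[4]=1
(1, 7): arr[1]=14 > arr[7]=6
(2, 4): arr[2]=10 > arr[4]=1
(2, 7): arr[2]=10 > arr[7]=6
(3, 4): arr[3]=17 > arr[4]=1
(3, 5): arr[3]=17 > arr[5]=15
(3, 6): arr[3]=17 > arr[6]=15
(3, 7): arr[3]=17 > arr[7]=6
(5, 7): arr[5]=15 > arr[7]=6
(6, 7): arr[6]=15 > arr[7]=6

Total inversions: 15

The array has 15 inversion(s): (0,1), (0,2), (0,4), (0,7), (1,2), (1,4), (1,7), (2,4), (2,7), (3,4), (3,5), (3,6), (3,7), (5,7), (6,7). Each pair (i,j) satisfies i < j and arr[i] > arr[j].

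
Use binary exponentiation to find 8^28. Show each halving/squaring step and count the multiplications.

Computing 8^28 by squaring (build up from 8^1; each line after the first costs one multiplication):

8^1 = 8
8^2 = (8^1)^2 = 8^2 = 64
8^3 = 8 * 8^2 = 8 * 64 = 512
8^6 = (8^3)^2 = 512^2 = 262144
8^7 = 8 * 8^6 = 8 * 262144 = 2097152
8^14 = (8^7)^2 = 2097152^2 = 4398046511104
8^28 = (8^14)^2 = 4398046511104^2 = 19342813113834066795298816

Result: 19342813113834066795298816
Multiplications needed: 6 (6 lines after 8^1)

8^28 = 19342813113834066795298816. Using exponentiation by squaring, this requires 6 multiplications. The key idea: if the exponent is even, square the half-power; if odd, multiply by the base once.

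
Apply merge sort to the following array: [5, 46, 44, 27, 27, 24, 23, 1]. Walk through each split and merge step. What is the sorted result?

Merge sort trace:

Split: [5, 46, 44, 27, 27, 24, 23, 1] -> [5, 46, 44, 27] and [27, 24, 23, 1]
  Split: [5, 46, 44, 27] -> [5, 46] and [44, 27]
    Split: [5, 46] -> [5] and [46]
    Merge: [5] + [46] -> [5, 46]
    Split: [44, 27] -> [44] and [27]
    Merge: [44] + [27] -> [27, 44]
  Merge: [5, 46] + [27, 44] -> [5, 27, 44, 46]
  Split: [27, 24, 23, 1] -> [27, 24] and [23, 1]
    Split: [27, 24] -> [27] and [24]
    Merge: [27] + [24] -> [24, 27]
    Split: [23, 1] -> [23] and [1]
    Merge: [23] + [1] -> [1, 23]
  Merge: [24, 27] + [1, 23] -> [1, 23, 24, 27]
Merge: [5, 27, 44, 46] + [1, 23, 24, 27] -> [1, 5, 23, 24, 27, 27, 44, 46]

Final sorted array: [1, 5, 23, 24, 27, 27, 44, 46]

The merge sort proceeds by recursively splitting the array and merging sorted halves.
After all merges, the sorted array is [1, 5, 23, 24, 27, 27, 44, 46].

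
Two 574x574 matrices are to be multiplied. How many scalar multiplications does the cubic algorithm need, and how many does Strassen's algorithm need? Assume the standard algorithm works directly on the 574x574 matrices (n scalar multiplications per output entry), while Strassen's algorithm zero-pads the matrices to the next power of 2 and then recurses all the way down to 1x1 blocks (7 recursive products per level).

Matrix multiplication for 574x574 matrices:

Strassen's algorithm requires power-of-2 dimensions. Pad 574x574 to 1024x1024 (next power of 2).

Standard algorithm: 574^3 = 189119224 multiplications
Strassen's algorithm: 7^(log2(1024)) = 7^10 = 282475249 multiplications
Difference: 189119224 - 282475249 = -93356025 (Strassen uses MORE here due to padding overhead — for small or just-over-power-of-2 n, padding can outweigh the per-level savings)

Standard: 189119224 multiplications (574^3). Strassen: 282475249 multiplications (7^10, after padding to 1024x1024). Strassen reduces 8 recursive multiplications to 7 at each level.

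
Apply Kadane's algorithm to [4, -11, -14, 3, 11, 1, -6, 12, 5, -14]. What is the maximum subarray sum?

Using Kadane's algorithm on [4, -11, -14, 3, 11, 1, -6, 12, 5, -14]:

Scanning through the array:
Position 1 (value -11): max_ending_here = -7, max_so_far = 4
Position 2 (value -14): max_ending_here = -14, max_so_far = 4
Position 3 (value 3): max_ending_here = 3, max_so_far = 4
Position 4 (value 11): max_ending_here = 14, max_so_far = 14
Position 5 (value 1): max_ending_here = 15, max_so_far = 15
Position 6 (value -6): max_ending_here = 9, max_so_far = 15
Position 7 (value 12): max_ending_here = 21, max_so_far = 21
Position 8 (value 5): max_ending_here = 26, max_so_far = 26
Position 9 (value -14): max_ending_here = 12, max_so_far = 26

Maximum subarray: [3, 11, 1, -6, 12, 5]
Maximum sum: 26

The maximum subarray is [3, 11, 1, -6, 12, 5] with sum 26. This subarray runs from index 3 to index 8.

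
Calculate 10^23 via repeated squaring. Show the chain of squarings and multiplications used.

Computing 10^23 by squaring (build up from 10^1; each line after the first costs one multiplication):

10^1 = 10
10^2 = (10^1)^2 = 10^2 = 100
10^4 = (10^2)^2 = 100^2 = 10000
10^5 = 10 * 10^4 = 10 * 10000 = 100000
10^10 = (10^5)^2 = 100000^2 = 10000000000
10^11 = 10 * 10^10 = 10 * 10000000000 = 100000000000
10^22 = (10^11)^2 = 100000000000^2 = 10000000000000000000000
10^23 = 10 * 10^22 = 10 * 10000000000000000000000 = 100000000000000000000000

Result: 100000000000000000000000
Multiplications needed: 7 (7 lines after 10^1)

10^23 = 100000000000000000000000. Using exponentiation by squaring, this requires 7 multiplications. The key idea: if the exponent is even, square the half-power; if odd, multiply by the base once.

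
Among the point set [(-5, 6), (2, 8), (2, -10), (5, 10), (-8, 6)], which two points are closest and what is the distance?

Computing all pairwise distances among 5 points:

d((-5, 6), (2, 8)) = 7.2801
d((-5, 6), (2, -10)) = 17.4642
d((-5, 6), (5, 10)) = 10.7703
d((-5, 6), (-8, 6)) = 3.0 <-- minimum
d((2, 8), (2, -10)) = 18.0
d((2, 8), (5, 10)) = 3.6056
d((2, 8), (-8, 6)) = 10.198
d((2, -10), (5, 10)) = 20.2237
d((2, -10), (-8, 6)) = 18.868
d((5, 10), (-8, 6)) = 13.6015

Closest pair: (-5, 6) and (-8, 6) with distance 3.0

The closest pair is (-5, 6) and (-8, 6) with Euclidean distance 3.0. For 5 points, brute-force pairwise comparison is shown above. For large n, the divide-and-conquer algorithm (sort by x, recurse on halves, check the dividing strip) achieves O(n log n).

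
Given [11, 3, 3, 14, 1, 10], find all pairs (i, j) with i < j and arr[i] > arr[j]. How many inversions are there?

Finding inversions in [11, 3, 3, 14, 1, 10]:

(0, 1): arr[0]=11 > arr[1]=3
(0, 2): arr[0]=11 > arr[2]=3
(0, 4): arr[0]=11 > arr[4]=1
(0, 5): arr[0]=11 > arr[5]=10
(1, 4): arr[1]=3 > arr[4]=1
(2, 4): arr[2]=3 > arr[4]=1
(3, 4): arr[3]=14 > arr[4]=1
(3, 5): arr[3]=14 > arr[5]=10

Total inversions: 8

The array has 8 inversion(s): (0,1), (0,2), (0,4), (0,5), (1,4), (2,4), (3,4), (3,5). Each pair (i,j) satisfies i < j and arr[i] > arr[j].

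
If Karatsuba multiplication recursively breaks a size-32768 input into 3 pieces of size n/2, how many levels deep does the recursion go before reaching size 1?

For divide and conquer with division factor 2:

Problem sizes at each level:
Level 0: 32768
Level 1: 16384
Level 2: 8192
Level 3: 4096
Level 4: 2048
Level 5: 1024
Level 6: 512
Level 7: 256
Level 8: 128
Level 9: 64
Level 10: 32
Level 11: 16
Level 12: 8
Level 13: 4
Level 14: 2
Level 15: 1

The root is level 0 and the size-1 base case is level 15 (the tree spans levels 0 through 15, i.e. 16 levels counting the root), so the depth is the number of divisions: log_2(32768) = 15

The recursion tree depth is log_2(32768) = 15. At each level, the problem size is divided by 2, so it takes 15 divisions to reduce to a base case of size 1. The algorithm makes 3 recursive calls at each level.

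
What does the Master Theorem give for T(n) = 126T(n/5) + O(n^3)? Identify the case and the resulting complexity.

Master Theorem for T(n) = 126T(n/5) + O(n^3):

a = 126, b = 5, c = 3
log_b(a) = log_5(126) = 3.0050

Case 1: c = 3 < log_5(126) = 3.0050
T(n) = O(n^(log_5 126))

For T(n) = 126T(n/5) + O(n^3): log_5(126) = 3.0050. This is Case 1 of the Master Theorem (c < log_b(a), work dominated by leaves), giving O(n^(log_5 126)).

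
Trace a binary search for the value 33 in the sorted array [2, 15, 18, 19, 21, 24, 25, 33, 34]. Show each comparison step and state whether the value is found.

Binary search for 33 in [2, 15, 18, 19, 21, 24, 25, 33, 34]:

lo=0, hi=8, mid=4, arr[mid]=21 -> 21 < 33, search right half
lo=5, hi=8, mid=6, arr[mid]=25 -> 25 < 33, search right half
lo=7, hi=8, mid=7, arr[mid]=33 -> Found target at index 7!

Binary search finds 33 at index 7 after 3 comparisons. The search repeatedly halves the search space by comparing with the middle element.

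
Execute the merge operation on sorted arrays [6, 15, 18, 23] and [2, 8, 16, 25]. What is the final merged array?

Merging process:

Compare 6 vs 2: take 2 from right. Merged: [2]
Compare 6 vs 8: take 6 from left. Merged: [2, 6]
Compare 15 vs 8: take 8 from right. Merged: [2, 6, 8]
Compare 15 vs 16: take 15 from left. Merged: [2, 6, 8, 15]
Compare 18 vs 16: take 16 from right. Merged: [2, 6, 8, 15, 16]
Compare 18 vs 25: take 18 from left. Merged: [2, 6, 8, 15, 16, 18]
Compare 23 vs 25: take 23 from left. Merged: [2, 6, 8, 15, 16, 18, 23]
Append remaining from right: [25]. Merged: [2, 6, 8, 15, 16, 18, 23, 25]

Final merged array: [2, 6, 8, 15, 16, 18, 23, 25]
Total comparisons: 7

The merged array is [2, 6, 8, 15, 16, 18, 23, 25], requiring 7 comparisons. The merge step runs in O(n) time where n is the total number of elements.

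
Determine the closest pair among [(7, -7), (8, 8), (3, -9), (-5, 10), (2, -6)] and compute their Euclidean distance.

Computing all pairwise distances among 5 points:

d((7, -7), (8, 8)) = 15.0333
d((7, -7), (3, -9)) = 4.4721
d((7, -7), (-5, 10)) = 20.8087
d((7, -7), (2, -6)) = 5.099
d((8, 8), (3, -9)) = 17.72
d((8, 8), (-5, 10)) = 13.1529
d((8, 8), (2, -6)) = 15.2315
d((3, -9), (-5, 10)) = 20.6155
d((3, -9), (2, -6)) = 3.1623 <-- minimum
d((-5, 10), (2, -6)) = 17.4642

Closest pair: (3, -9) and (2, -6) with distance 3.1623

The closest pair is (3, -9) and (2, -6) with Euclidean distance 3.1623. For 5 points, brute-force pairwise comparison is shown above. For large n, the divide-and-conquer algorithm (sort by x, recurse on halves, check the dividing strip) achieves O(n log n).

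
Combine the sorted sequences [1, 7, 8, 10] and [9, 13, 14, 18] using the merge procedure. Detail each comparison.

Merging process:

Compare 1 vs 9: take 1 from left. Merged: [1]
Compare 7 vs 9: take 7 from left. Merged: [1, 7]
Compare 8 vs 9: take 8 from left. Merged: [1, 7, 8]
Compare 10 vs 9: take 9 from right. Merged: [1, 7, 8, 9]
Compare 10 vs 13: take 10 from left. Merged: [1, 7, 8, 9, 10]
Append remaining from right: [13, 14, 18]. Merged: [1, 7, 8, 9, 10, 13, 14, 18]

Final merged array: [1, 7, 8, 9, 10, 13, 14, 18]
Total comparisons: 5

The merged array is [1, 7, 8, 9, 10, 13, 14, 18], requiring 5 comparisons. The merge step runs in O(n) time where n is the total number of elements.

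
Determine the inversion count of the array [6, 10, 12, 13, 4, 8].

Finding inversions in [6, 10, 12, 13, 4, 8]:

(0, 4): arr[0]=6 > arr[4]=4
(1, 4): arr[1]=10 > arr[4]=4
(1, 5): arr[1]=10 > arr[5]=8
(2, 4): arr[2]=12 > arr[4]=4
(2, 5): arr[2]=12 > arr[5]=8
(3, 4): arr[3]=13 > arr[4]=4
(3, 5): arr[3]=13 > arr[5]=8

Total inversions: 7

The array has 7 inversion(s): (0,4), (1,4), (1,5), (2,4), (2,5), (3,4), (3,5). Each pair (i,j) satisfies i < j and arr[i] > arr[j].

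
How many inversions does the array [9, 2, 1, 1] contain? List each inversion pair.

Finding inversions in [9, 2, 1, 1]:

(0, 1): arr[0]=9 > arr[1]=2
(0, 2): arr[0]=9 > arr[2]=1
(0, 3): arr[0]=9 > arr[3]=1
(1, 2): arr[1]=2 > arr[2]=1
(1, 3): arr[1]=2 > arr[3]=1

Total inversions: 5

The array has 5 inversion(s): (0,1), (0,2), (0,3), (1,2), (1,3). Each pair (i,j) satisfies i < j and arr[i] > arr[j].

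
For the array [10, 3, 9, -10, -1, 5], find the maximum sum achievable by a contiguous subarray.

Using Kadane's algorithm on [10, 3, 9, -10, -1, 5]:

Scanning through the array:
Position 1 (value 3): max_ending_here = 13, max_so_far = 13
Position 2 (value 9): max_ending_here = 22, max_so_far = 22
Position 3 (value -10): max_ending_here = 12, max_so_far = 22
Position 4 (value -1): max_ending_here = 11, max_so_far = 22
Position 5 (value 5): max_ending_here = 16, max_so_far = 22

Maximum subarray: [10, 3, 9]
Maximum sum: 22

The maximum subarray is [10, 3, 9] with sum 22. This subarray runs from index 0 to index 2.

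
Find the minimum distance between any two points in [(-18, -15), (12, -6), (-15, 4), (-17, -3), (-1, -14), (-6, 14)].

Computing all pairwise distances among 6 points:

d((-18, -15), (12, -6)) = 31.3209
d((-18, -15), (-15, 4)) = 19.2354
d((-18, -15), (-17, -3)) = 12.0416
d((-18, -15), (-1, -14)) = 17.0294
d((-18, -15), (-6, 14)) = 31.3847
d((12, -6), (-15, 4)) = 28.7924
d((12, -6), (-17, -3)) = 29.1548
d((12, -6), (-1, -14)) = 15.2643
d((12, -6), (-6, 14)) = 26.9072
d((-15, 4), (-17, -3)) = 7.2801 <-- minimum
d((-15, 4), (-1, -14)) = 22.8035
d((-15, 4), (-6, 14)) = 13.4536
d((-17, -3), (-1, -14)) = 19.4165
d((-17, -3), (-6, 14)) = 20.2485
d((-1, -14), (-6, 14)) = 28.4429

Closest pair: (-15, 4) and (-17, -3) with distance 7.2801

The closest pair is (-15, 4) and (-17, -3) with Euclidean distance 7.2801. For 6 points, brute-force pairwise comparison is shown above. For large n, the divide-and-conquer algorithm (sort by x, recurse on halves, check the dividing strip) achieves O(n log n).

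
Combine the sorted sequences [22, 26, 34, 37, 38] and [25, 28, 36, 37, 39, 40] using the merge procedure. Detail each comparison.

Merging process:

Compare 22 vs 25: take 22 from left. Merged: [22]
Compare 26 vs 25: take 25 from right. Merged: [22, 25]
Compare 26 vs 28: take 26 from left. Merged: [22, 25, 26]
Compare 34 vs 28: take 28 from right. Merged: [22, 25, 26, 28]
Compare 34 vs 36: take 34 from left. Merged: [22, 25, 26, 28, 34]
Compare 37 vs 36: take 36 from right. Merged: [22, 25, 26, 28, 34, 36]
Compare 37 vs 37: take 37 from left. Merged: [22, 25, 26, 28, 34, 36, 37]
Compare 38 vs 37: take 37 from right. Merged: [22, 25, 26, 28, 34, 36, 37, 37]
Compare 38 vs 39: take 38 from left. Merged: [22, 25, 26, 28, 34, 36, 37, 37, 38]
Append remaining from right: [39, 40]. Merged: [22, 25, 26, 28, 34, 36, 37, 37, 38, 39, 40]

Final merged array: [22, 25, 26, 28, 34, 36, 37, 37, 38, 39, 40]
Total comparisons: 9

The merged array is [22, 25, 26, 28, 34, 36, 37, 37, 38, 39, 40], requiring 9 comparisons. The merge step runs in O(n) time where n is the total number of elements.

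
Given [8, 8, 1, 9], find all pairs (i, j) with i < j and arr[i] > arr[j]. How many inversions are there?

Finding inversions in [8, 8, 1, 9]:

(0, 2): arr[0]=8 > arr[2]=1
(1, 2): arr[1]=8 > arr[2]=1

Total inversions: 2

The array has 2 inversion(s): (0,2), (1,2). Each pair (i,j) satisfies i < j and arr[i] > arr[j].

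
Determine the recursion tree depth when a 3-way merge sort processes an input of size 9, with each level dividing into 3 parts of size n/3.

For divide and conquer with division factor 3:

Problem sizes at each level:
Level 0: 9
Level 1: 3
Level 2: 1

The root is level 0 and the size-1 base case is level 2 (the tree spans levels 0 through 2, i.e. 3 levels counting the root), so the depth is the number of divisions: log_3(9) = 2

The recursion tree depth is log_3(9) = 2. At each level, the problem size is divided by 3, so it takes 2 divisions to reduce to a base case of size 1. The algorithm makes 3 recursive calls at each level.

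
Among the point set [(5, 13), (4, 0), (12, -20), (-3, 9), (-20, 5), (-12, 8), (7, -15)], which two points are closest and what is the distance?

Computing all pairwise distances among 7 points:

d((5, 13), (4, 0)) = 13.0384
d((5, 13), (12, -20)) = 33.7343
d((5, 13), (-3, 9)) = 8.9443
d((5, 13), (-20, 5)) = 26.2488
d((5, 13), (-12, 8)) = 17.72
d((5, 13), (7, -15)) = 28.0713
d((4, 0), (12, -20)) = 21.5407
d((4, 0), (-3, 9)) = 11.4018
d((4, 0), (-20, 5)) = 24.5153
d((4, 0), (-12, 8)) = 17.8885
d((4, 0), (7, -15)) = 15.2971
d((12, -20), (-3, 9)) = 32.6497
d((12, -20), (-20, 5)) = 40.6079
d((12, -20), (-12, 8)) = 36.8782
d((12, -20), (7, -15)) = 7.0711 <-- minimum
d((-3, 9), (-20, 5)) = 17.4642
d((-3, 9), (-12, 8)) = 9.0554
d((-3, 9), (7, -15)) = 26.0
d((-20, 5), (-12, 8)) = 8.544
d((-20, 5), (7, -15)) = 33.6006
d((-12, 8), (7, -15)) = 29.8329

Closest pair: (12, -20) and (7, -15) with distance 7.0711

The closest pair is (12, -20) and (7, -15) with Euclidean distance 7.0711. For 7 points, brute-force pairwise comparison is shown above. For large n, the divide-and-conquer algorithm (sort by x, recurse on halves, check the dividing strip) achieves O(n log n).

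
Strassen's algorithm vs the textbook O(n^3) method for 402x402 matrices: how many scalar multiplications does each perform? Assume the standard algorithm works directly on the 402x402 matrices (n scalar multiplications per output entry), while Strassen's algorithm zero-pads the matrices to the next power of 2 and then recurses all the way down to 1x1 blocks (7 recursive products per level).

Matrix multiplication for 402x402 matrices:

Strassen's algorithm requires power-of-2 dimensions. Pad 402x402 to 512x512 (next power of 2).

Standard algorithm: 402^3 = 64964808 multiplications
Strassen's algorithm: 7^(log2(512)) = 7^9 = 40353607 multiplications
Savings: 64964808 - 40353607 = 24611201 multiplications

Standard: 64964808 multiplications (402^3). Strassen: 40353607 multiplications (7^9, after padding to 512x512). Strassen reduces 8 recursive multiplications to 7 at each level.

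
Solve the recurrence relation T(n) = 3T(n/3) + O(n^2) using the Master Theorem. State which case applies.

Master Theorem for T(n) = 3T(n/3) + O(n^2):

a = 3, b = 3, c = 2
log_b(a) = log_3(3) = 1.0000

Case 3: c = 2 > log_3(3) = 1.0000
T(n) = O(n^2) = O(n^2)

For T(n) = 3T(n/3) + O(n^2): log_3(3) = 1.0000. This is Case 3 of the Master Theorem (c > log_b(a), work dominated by root), giving O(n^2).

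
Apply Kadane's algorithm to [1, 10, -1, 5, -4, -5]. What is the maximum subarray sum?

Using Kadane's algorithm on [1, 10, -1, 5, -4, -5]:

Scanning through the array:
Position 1 (value 10): max_ending_here = 11, max_so_far = 11
Position 2 (value -1): max_ending_here = 10, max_so_far = 11
Position 3 (value 5): max_ending_here = 15, max_so_far = 15
Position 4 (value -4): max_ending_here = 11, max_so_far = 15
Position 5 (value -5): max_ending_here = 6, max_so_far = 15

Maximum subarray: [1, 10, -1, 5]
Maximum sum: 15

The maximum subarray is [1, 10, -1, 5] with sum 15. This subarray runs from index 0 to index 3.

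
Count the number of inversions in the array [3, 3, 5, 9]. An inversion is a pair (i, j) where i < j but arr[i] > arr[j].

Finding inversions in [3, 3, 5, 9]:


Total inversions: 0

The array has 0 inversions. It is already sorted.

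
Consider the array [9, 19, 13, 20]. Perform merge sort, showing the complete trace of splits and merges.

Merge sort trace:

Split: [9, 19, 13, 20] -> [9, 19] and [13, 20]
  Split: [9, 19] -> [9] and [19]
  Merge: [9] + [19] -> [9, 19]
  Split: [13, 20] -> [13] and [20]
  Merge: [13] + [20] -> [13, 20]
Merge: [9, 19] + [13, 20] -> [9, 13, 19, 20]

Final sorted array: [9, 13, 19, 20]

The merge sort proceeds by recursively splitting the array and merging sorted halves.
After all merges, the sorted array is [9, 13, 19, 20].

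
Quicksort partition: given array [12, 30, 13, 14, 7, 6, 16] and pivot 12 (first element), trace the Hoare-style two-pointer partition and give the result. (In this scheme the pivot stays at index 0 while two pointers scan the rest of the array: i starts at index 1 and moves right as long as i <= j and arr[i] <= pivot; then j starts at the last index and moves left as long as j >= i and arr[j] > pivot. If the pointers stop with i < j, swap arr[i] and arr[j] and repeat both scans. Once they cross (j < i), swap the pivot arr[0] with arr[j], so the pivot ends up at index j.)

Hoare-style two-pointer partition with pivot = 12:

Initial array: [12, 30, 13, 14, 7, 6, 16]

Pointers start at i = 1, j = 6.
i stops at index 1 (arr[1]=30 > 12), j stops at index 5 (arr[5]=6 <= 12): swap arr[1] and arr[5], array becomes [12, 6, 13, 14, 7, 30, 16]
i stops at index 2 (arr[2]=13 > 12), j stops at index 4 (arr[4]=7 <= 12): swap arr[2] and arr[4], array becomes [12, 6, 7, 14, 13, 30, 16]
i ends at 3, j ends at 2: the pointers have crossed (j < i), so scanning stops.

Swap pivot arr[0] with arr[2] to place pivot at position 2: [7, 6, 12, 14, 13, 30, 16]
Pivot position: 2

After partitioning with pivot 12, the array becomes [7, 6, 12, 14, 13, 30, 16]. The pivot is placed at index 2. All elements to the left of the pivot are <= 12, and all elements to the right are > 12.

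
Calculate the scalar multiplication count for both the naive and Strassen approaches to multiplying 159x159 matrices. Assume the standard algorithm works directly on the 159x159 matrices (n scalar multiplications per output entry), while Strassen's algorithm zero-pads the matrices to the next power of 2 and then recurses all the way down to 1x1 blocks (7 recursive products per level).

Matrix multiplication for 159x159 matrices:

Strassen's algorithm requires power-of-2 dimensions. Pad 159x159 to 256x256 (next power of 2).

Standard algorithm: 159^3 = 4019679 multiplications
Strassen's algorithm: 7^(log2(256)) = 7^8 = 5764801 multiplications
Difference: 4019679 - 5764801 = -1745122 (Strassen uses MORE here due to padding overhead — for small or just-over-power-of-2 n, padding can outweigh the per-level savings)

Standard: 4019679 multiplications (159^3). Strassen: 5764801 multiplications (7^8, after padding to 256x256). Strassen reduces 8 recursive multiplications to 7 at each level.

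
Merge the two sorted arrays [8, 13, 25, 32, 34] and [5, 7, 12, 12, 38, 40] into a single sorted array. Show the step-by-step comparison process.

Merging process:

Compare 8 vs 5: take 5 from right. Merged: [5]
Compare 8 vs 7: take 7 from right. Merged: [5, 7]
Compare 8 vs 12: take 8 from left. Merged: [5, 7, 8]
Compare 13 vs 12: take 12 from right. Merged: [5, 7, 8, 12]
Compare 13 vs 12: take 12 from right. Merged: [5, 7, 8, 12, 12]
Compare 13 vs 38: take 13 from left. Merged: [5, 7, 8, 12, 12, 13]
Compare 25 vs 38: take 25 from left. Merged: [5, 7, 8, 12, 12, 13, 25]
Compare 32 vs 38: take 32 from left. Merged: [5, 7, 8, 12, 12, 13, 25, 32]
Compare 34 vs 38: take 34 from left. Merged: [5, 7, 8, 12, 12, 13, 25, 32, 34]
Append remaining from right: [38, 40]. Merged: [5, 7, 8, 12, 12, 13, 25, 32, 34, 38, 40]

Final merged array: [5, 7, 8, 12, 12, 13, 25, 32, 34, 38, 40]
Total comparisons: 9

The merged array is [5, 7, 8, 12, 12, 13, 25, 32, 34, 38, 40], requiring 9 comparisons. The merge step runs in O(n) time where n is the total number of elements.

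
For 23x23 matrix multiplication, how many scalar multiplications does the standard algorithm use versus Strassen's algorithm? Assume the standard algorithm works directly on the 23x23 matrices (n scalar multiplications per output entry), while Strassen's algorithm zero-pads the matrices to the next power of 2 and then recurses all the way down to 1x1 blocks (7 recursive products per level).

Matrix multiplication for 23x23 matrices:

Strassen's algorithm requires power-of-2 dimensions. Pad 23x23 to 32x32 (next power of 2).

Standard algorithm: 23^3 = 12167 multiplications
Strassen's algorithm: 7^(log2(32)) = 7^5 = 16807 multiplications
Difference: 12167 - 16807 = -4640 (Strassen uses MORE here due to padding overhead — for small or just-over-power-of-2 n, padding can outweigh the per-level savings)

Standard: 12167 multiplications (23^3). Strassen: 16807 multiplications (7^5, after padding to 32x32). Strassen reduces 8 recursive multiplications to 7 at each level.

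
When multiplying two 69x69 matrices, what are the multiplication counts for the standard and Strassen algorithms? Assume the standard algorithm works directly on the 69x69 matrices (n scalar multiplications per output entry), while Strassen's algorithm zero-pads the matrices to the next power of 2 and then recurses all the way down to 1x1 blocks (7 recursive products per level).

Matrix multiplication for 69x69 matrices:

Strassen's algorithm requires power-of-2 dimensions. Pad 69x69 to 128x128 (next power of 2).

Standard algorithm: 69^3 = 328509 multiplications
Strassen's algorithm: 7^(log2(128)) = 7^7 = 823543 multiplications
Difference: 328509 - 823543 = -495034 (Strassen uses MORE here due to padding overhead — for small or just-over-power-of-2 n, padding can outweigh the per-level savings)

Standard: 328509 multiplications (69^3). Strassen: 823543 multiplications (7^7, after padding to 128x128). Strassen reduces 8 recursive multiplications to 7 at each level.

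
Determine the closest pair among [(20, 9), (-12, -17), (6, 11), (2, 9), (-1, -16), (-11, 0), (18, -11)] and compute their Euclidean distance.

Computing all pairwise distances among 7 points:

d((20, 9), (-12, -17)) = 41.2311
d((20, 9), (6, 11)) = 14.1421
d((20, 9), (2, 9)) = 18.0
d((20, 9), (-1, -16)) = 32.6497
d((20, 9), (-11, 0)) = 32.28
d((20, 9), (18, -11)) = 20.0998
d((-12, -17), (6, 11)) = 33.2866
d((-12, -17), (2, 9)) = 29.5296
d((-12, -17), (-1, -16)) = 11.0454
d((-12, -17), (-11, 0)) = 17.0294
d((-12, -17), (18, -11)) = 30.5941
d((6, 11), (2, 9)) = 4.4721 <-- minimum
d((6, 11), (-1, -16)) = 27.8927
d((6, 11), (-11, 0)) = 20.2485
d((6, 11), (18, -11)) = 25.0599
d((2, 9), (-1, -16)) = 25.1794
d((2, 9), (-11, 0)) = 15.8114
d((2, 9), (18, -11)) = 25.6125
d((-1, -16), (-11, 0)) = 18.868
d((-1, -16), (18, -11)) = 19.6469
d((-11, 0), (18, -11)) = 31.0161

Closest pair: (6, 11) and (2, 9) with distance 4.4721

The closest pair is (6, 11) and (2, 9) with Euclidean distance 4.4721. For 7 points, brute-force pairwise comparison is shown above. For large n, the divide-and-conquer algorithm (sort by x, recurse on halves, check the dividing strip) achieves O(n log n).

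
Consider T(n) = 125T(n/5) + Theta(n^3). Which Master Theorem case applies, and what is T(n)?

Master Theorem for T(n) = 125T(n/5) + O(n^3):

a = 125, b = 5, c = 3
log_b(a) = log_5(125) = 3.0000

Case 2: c = 3 = log_5(125) = 3.0000
T(n) = O(n^3 log n) = O(n^3 log n)

For T(n) = 125T(n/5) + O(n^3): log_5(125) = 3.0000. This is Case 2 of the Master Theorem (c = log_b(a), equal work at all levels), giving O(n^3 log n).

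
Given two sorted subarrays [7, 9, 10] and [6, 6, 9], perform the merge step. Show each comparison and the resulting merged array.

Merging process:

Compare 7 vs 6: take 6 from right. Merged: [6]
Compare 7 vs 6: take 6 from right. Merged: [6, 6]
Compare 7 vs 9: take 7 from left. Merged: [6, 6, 7]
Compare 9 vs 9: take 9 from left. Merged: [6, 6, 7, 9]
Compare 10 vs 9: take 9 from right. Merged: [6, 6, 7, 9, 9]
Append remaining from left: [10]. Merged: [6, 6, 7, 9, 9, 10]

Final merged array: [6, 6, 7, 9, 9, 10]
Total comparisons: 5

The merged array is [6, 6, 7, 9, 9, 10], requiring 5 comparisons. The merge step runs in O(n) time where n is the total number of elements.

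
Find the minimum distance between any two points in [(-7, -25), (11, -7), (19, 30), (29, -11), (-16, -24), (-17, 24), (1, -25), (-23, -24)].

Computing all pairwise distances among 8 points:

d((-7, -25), (11, -7)) = 25.4558
d((-7, -25), (19, 30)) = 60.8358
d((-7, -25), (29, -11)) = 38.6264
d((-7, -25), (-16, -24)) = 9.0554
d((-7, -25), (-17, 24)) = 50.01
d((-7, -25), (1, -25)) = 8.0
d((-7, -25), (-23, -24)) = 16.0312
d((11, -7), (19, 30)) = 37.855
d((11, -7), (29, -11)) = 18.4391
d((11, -7), (-16, -24)) = 31.9061
d((11, -7), (-17, 24)) = 41.7732
d((11, -7), (1, -25)) = 20.5913
d((11, -7), (-23, -24)) = 38.0132
d((19, 30), (29, -11)) = 42.2019
d((19, 30), (-16, -24)) = 64.3506
d((19, 30), (-17, 24)) = 36.4966
d((19, 30), (1, -25)) = 57.8705
d((19, 30), (-23, -24)) = 68.4105
d((29, -11), (-16, -24)) = 46.8402
d((29, -11), (-17, 24)) = 57.8014
d((29, -11), (1, -25)) = 31.305
d((29, -11), (-23, -24)) = 53.6004
d((-16, -24), (-17, 24)) = 48.0104
d((-16, -24), (1, -25)) = 17.0294
d((-16, -24), (-23, -24)) = 7.0 <-- minimum
d((-17, 24), (1, -25)) = 52.2015
d((-17, 24), (-23, -24)) = 48.3735
d((1, -25), (-23, -24)) = 24.0208

Closest pair: (-16, -24) and (-23, -24) with distance 7.0

The closest pair is (-16, -24) and (-23, -24) with Euclidean distance 7.0. For 8 points, brute-force pairwise comparison is shown above. For large n, the divide-and-conquer algorithm (sort by x, recurse on halves, check the dividing strip) achieves O(n log n).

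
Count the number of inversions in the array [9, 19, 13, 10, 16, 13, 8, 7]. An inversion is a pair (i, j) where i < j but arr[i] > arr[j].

Finding inversions in [9, 19, 13, 10, 16, 13, 8, 7]:

(0, 6): arr[0]=9 > arr[6]=8
(0, 7): arr[0]=9 > arr[7]=7
(1, 2): arr[1]=19 > arr[2]=13
(1, 3): arr[1]=19 > arr[3]=10
(1, 4): arr[1]=19 > arr[4]=16
(1, 5): arr[1]=19 > arr[5]=13
(1, 6): arr[1]=19 > arr[6]=8
(1, 7): arr[1]=19 > arr[7]=7
(2, 3): arr[2]=13 > arr[3]=10
(2, 6): arr[2]=13 > arr[6]=8
(2, 7): arr[2]=13 > arr[7]=7
(3, 6): arr[3]=10 > arr[6]=8
(3, 7): arr[3]=10 > arr[7]=7
(4, 5): arr[4]=16 > arr[5]=13
(4, 6): arr[4]=16 > arr[6]=8
(4, 7): arr[4]=16 > arr[7]=7
(5, 6): arr[5]=13 > arr[6]=8
(5, 7): arr[5]=13 > arr[7]=7
(6, 7): arr[6]=8 > arr[7]=7

Total inversions: 19

The array has 19 inversion(s): (0,6), (0,7), (1,2), (1,3), (1,4), (1,5), (1,6), (1,7), (2,3), (2,6), (2,7), (3,6), (3,7), (4,5), (4,6), (4,7), (5,6), (5,7), (6,7). Each pair (i,j) satisfies i < j and arr[i] > arr[j].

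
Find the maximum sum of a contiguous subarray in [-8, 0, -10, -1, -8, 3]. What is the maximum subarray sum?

Using Kadane's algorithm on [-8, 0, -10, -1, -8, 3]:

Scanning through the array:
Position 1 (value 0): max_ending_here = 0, max_so_far = 0
Position 2 (value -10): max_ending_here = -10, max_so_far = 0
Position 3 (value -1): max_ending_here = -1, max_so_far = 0
Position 4 (value -8): max_ending_here = -8, max_so_far = 0
Position 5 (value 3): max_ending_here = 3, max_so_far = 3

Maximum subarray: [3]
Maximum sum: 3

The maximum subarray is [3] with sum 3. This subarray runs from index 5 to index 5.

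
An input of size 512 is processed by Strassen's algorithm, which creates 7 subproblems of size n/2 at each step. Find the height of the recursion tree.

For divide and conquer with division factor 2:

Problem sizes at each level:
Level 0: 512
Level 1: 256
Level 2: 128
Level 3: 64
Level 4: 32
Level 5: 16
Level 6: 8
Level 7: 4
Level 8: 2
Level 9: 1

The root is level 0 and the size-1 base case is level 9 (the tree spans levels 0 through 9, i.e. 10 levels counting the root), so the depth is the number of divisions: log_2(512) = 9

The recursion tree depth is log_2(512) = 9. At each level, the problem size is divided by 2, so it takes 9 divisions to reduce to a base case of size 1. The algorithm makes 7 recursive calls at each level.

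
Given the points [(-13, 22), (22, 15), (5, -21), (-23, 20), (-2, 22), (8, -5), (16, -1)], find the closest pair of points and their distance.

Computing all pairwise distances among 7 points:

d((-13, 22), (22, 15)) = 35.6931
d((-13, 22), (5, -21)) = 46.6154
d((-13, 22), (-23, 20)) = 10.198
d((-13, 22), (-2, 22)) = 11.0
d((-13, 22), (8, -5)) = 34.2053
d((-13, 22), (16, -1)) = 37.0135
d((22, 15), (5, -21)) = 39.8121
d((22, 15), (-23, 20)) = 45.2769
d((22, 15), (-2, 22)) = 25.0
d((22, 15), (8, -5)) = 24.4131
d((22, 15), (16, -1)) = 17.088
d((5, -21), (-23, 20)) = 49.6488
d((5, -21), (-2, 22)) = 43.566
d((5, -21), (8, -5)) = 16.2788
d((5, -21), (16, -1)) = 22.8254
d((-23, 20), (-2, 22)) = 21.095
d((-23, 20), (8, -5)) = 39.8246
d((-23, 20), (16, -1)) = 44.2945
d((-2, 22), (8, -5)) = 28.7924
d((-2, 22), (16, -1)) = 29.2062
d((8, -5), (16, -1)) = 8.9443 <-- minimum

Closest pair: (8, -5) and (16, -1) with distance 8.9443

The closest pair is (8, -5) and (16, -1) with Euclidean distance 8.9443. For 7 points, brute-force pairwise comparison is shown above. For large n, the divide-and-conquer algorithm (sort by x, recurse on halves, check the dividing strip) achieves O(n log n).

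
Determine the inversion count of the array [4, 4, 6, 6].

Finding inversions in [4, 4, 6, 6]:


Total inversions: 0

The array has 0 inversions. It is already sorted.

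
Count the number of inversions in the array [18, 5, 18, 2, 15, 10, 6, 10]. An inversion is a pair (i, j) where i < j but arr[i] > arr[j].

Finding inversions in [18, 5, 18, 2, 15, 10, 6, 10]:

(0, 1): arr[0]=18 > arr[1]=5
(0, 3): arr[0]=18 > arr[3]=2
(0, 4): arr[0]=18 > arr[4]=15
(0, 5): arr[0]=18 > arr[5]=10
(0, 6): arr[0]=18 > arr[6]=6
(0, 7): arr[0]=18 > arr[7]=10
(1, 3): arr[1]=5 > arr[3]=2
(2, 3): arr[2]=18 > arr[3]=2
(2, 4): arr[2]=18 > arr[4]=15
(2, 5): arr[2]=18 > arr[5]=10
(2, 6): arr[2]=18 > arr[6]=6
(2, 7): arr[2]=18 > arr[7]=10
(4, 5): arr[4]=15 > arr[5]=10
(4, 6): arr[4]=15 > arr[6]=6
(4, 7): arr[4]=15 > arr[7]=10
(5, 6): arr[5]=10 > arr[6]=6

Total inversions: 16

The array has 16 inversion(s): (0,1), (0,3), (0,4), (0,5), (0,6), (0,7), (1,3), (2,3), (2,4), (2,5), (2,6), (2,7), (4,5), (4,6), (4,7), (5,6). Each pair (i,j) satisfies i < j and arr[i] > arr[j].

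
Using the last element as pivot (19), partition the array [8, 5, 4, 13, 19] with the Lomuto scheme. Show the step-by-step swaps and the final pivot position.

Lomuto partition with pivot = 19:

Initial array: [8, 5, 4, 13, 19]

arr[0]=8 <= 19: swap with position 0, array becomes [8, 5, 4, 13, 19]
arr[1]=5 <= 19: swap with position 1, array becomes [8, 5, 4, 13, 19]
arr[2]=4 <= 19: swap with position 2, array becomes [8, 5, 4, 13, 19]
arr[3]=13 <= 19: swap with position 3, array becomes [8, 5, 4, 13, 19]

Place pivot at position 4: [8, 5, 4, 13, 19]
Pivot position: 4

After partitioning with pivot 19, the array becomes [8, 5, 4, 13, 19]. The pivot is placed at index 4. All elements to the left of the pivot are <= 19, and all elements to the right are > 19.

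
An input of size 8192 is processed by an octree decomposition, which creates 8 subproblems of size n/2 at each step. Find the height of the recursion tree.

For divide and conquer with division factor 2:

Problem sizes at each level:
Level 0: 8192
Level 1: 4096
Level 2: 2048
Level 3: 1024
Level 4: 512
Level 5: 256
Level 6: 128
Level 7: 64
Level 8: 32
Level 9: 16
Level 10: 8
Level 11: 4
Level 12: 2
Level 13: 1

The root is level 0 and the size-1 base case is level 13 (the tree spans levels 0 through 13, i.e. 14 levels counting the root), so the depth is the number of divisions: log_2(8192) = 13

The recursion tree depth is log_2(8192) = 13. At each level, the problem size is divided by 2, so it takes 13 divisions to reduce to a base case of size 1. The algorithm makes 8 recursive calls at each level.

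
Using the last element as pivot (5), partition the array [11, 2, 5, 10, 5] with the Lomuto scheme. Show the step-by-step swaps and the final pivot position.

Lomuto partition with pivot = 5:

Initial array: [11, 2, 5, 10, 5]

arr[0]=11 > 5: no swap
arr[1]=2 <= 5: swap with position 0, array becomes [2, 11, 5, 10, 5]
arr[2]=5 <= 5: swap with position 1, array becomes [2, 5, 11, 10, 5]
arr[3]=10 > 5: no swap

Place pivot at position 2: [2, 5, 5, 10, 11]
Pivot position: 2

After partitioning with pivot 5, the array becomes [2, 5, 5, 10, 11]. The pivot is placed at index 2. All elements to the left of the pivot are <= 5, and all elements to the right are > 5.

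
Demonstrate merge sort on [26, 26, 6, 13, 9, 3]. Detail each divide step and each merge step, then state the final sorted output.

Merge sort trace:

Split: [26, 26, 6, 13, 9, 3] -> [26, 26, 6] and [13, 9, 3]
  Split: [26, 26, 6] -> [26] and [26, 6]
    Split: [26, 6] -> [26] and [6]
    Merge: [26] + [6] -> [6, 26]
  Merge: [26] + [6, 26] -> [6, 26, 26]
  Split: [13, 9, 3] -> [13] and [9, 3]
    Split: [9, 3] -> [9] and [3]
    Merge: [9] + [3] -> [3, 9]
  Merge: [13] + [3, 9] -> [3, 9, 13]
Merge: [6, 26, 26] + [3, 9, 13] -> [3, 6, 9, 13, 26, 26]

Final sorted array: [3, 6, 9, 13, 26, 26]

The merge sort proceeds by recursively splitting the array and merging sorted halves.
After all merges, the sorted array is [3, 6, 9, 13, 26, 26].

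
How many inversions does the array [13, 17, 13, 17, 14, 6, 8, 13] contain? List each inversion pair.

Finding inversions in [13, 17, 13, 17, 14, 6, 8, 13]:

(0, 5): arr[0]=13 > arr[5]=6
(0, 6): arr[0]=13 > arr[6]=8
(1, 2): arr[1]=17 > arr[2]=13
(1, 4): arr[1]=17 > arr[4]=14
(1, 5): arr[1]=17 > arr[5]=6
(1, 6): arr[1]=17 > arr[6]=8
(1, 7): arr[1]=17 > arr[7]=13
(2, 5): arr[2]=13 > arr[5]=6
(2, 6): arr[2]=13 > arr[6]=8
(3, 4): arr[3]=17 > arr[4]=14
(3, 5): arr[3]=17 > arr[5]=6
(3, 6): arr[3]=17 > arr[6]=8
(3, 7): arr[3]=17 > arr[7]=13
(4, 5): arr[4]=14 > arr[5]=6
(4, 6): arr[4]=14 > arr[6]=8
(4, 7): arr[4]=14 > arr[7]=13

Total inversions: 16

The array has 16 inversion(s): (0,5), (0,6), (1,2), (1,4), (1,5), (1,6), (1,7), (2,5), (2,6), (3,4), (3,5), (3,6), (3,7), (4,5), (4,6), (4,7). Each pair (i,j) satisfies i < j and arr[i] > arr[j].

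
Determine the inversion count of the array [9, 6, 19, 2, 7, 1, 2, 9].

Finding inversions in [9, 6, 19, 2, 7, 1, 2, 9]:

(0, 1): arr[0]=9 > arr[1]=6
(0, 3): arr[0]=9 > arr[3]=2
(0, 4): arr[0]=9 > arr[4]=7
(0, 5): arr[0]=9 > arr[5]=1
(0, 6): arr[0]=9 > arr[6]=2
(1, 3): arr[1]=6 > arr[3]=2
(1, 5): arr[1]=6 > arr[5]=1
(1, 6): arr[1]=6 > arr[6]=2
(2, 3): arr[2]=19 > arr[3]=2
(2, 4): arr[2]=19 > arr[4]=7
(2, 5): arr[2]=19 > arr[5]=1
(2, 6): arr[2]=19 > arr[6]=2
(2, 7): arr[2]=19 > arr[7]=9
(3, 5): arr[3]=2 > arr[5]=1
(4, 5): arr[4]=7 > arr[5]=1
(4, 6): arr[4]=7 > arr[6]=2

Total inversions: 16

The array has 16 inversion(s): (0,1), (0,3), (0,4), (0,5), (0,6), (1,3), (1,5), (1,6), (2,3), (2,4), (2,5), (2,6), (2,7), (3,5), (4,5), (4,6). Each pair (i,j) satisfies i < j and arr[i] > arr[j].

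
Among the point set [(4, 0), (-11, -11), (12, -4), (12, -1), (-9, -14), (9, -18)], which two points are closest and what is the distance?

Computing all pairwise distances among 6 points:

d((4, 0), (-11, -11)) = 18.6011
d((4, 0), (12, -4)) = 8.9443
d((4, 0), (12, -1)) = 8.0623
d((4, 0), (-9, -14)) = 19.105
d((4, 0), (9, -18)) = 18.6815
d((-11, -11), (12, -4)) = 24.0416
d((-11, -11), (12, -1)) = 25.0799
d((-11, -11), (-9, -14)) = 3.6056
d((-11, -11), (9, -18)) = 21.1896
d((12, -4), (12, -1)) = 3.0 <-- minimum
d((12, -4), (-9, -14)) = 23.2594
d((12, -4), (9, -18)) = 14.3178
d((12, -1), (-9, -14)) = 24.6982
d((12, -1), (9, -18)) = 17.2627
d((-9, -14), (9, -18)) = 18.4391

Closest pair: (12, -4) and (12, -1) with distance 3.0

The closest pair is (12, -4) and (12, -1) with Euclidean distance 3.0. For 6 points, brute-force pairwise comparison is shown above. For large n, the divide-and-conquer algorithm (sort by x, recurse on halves, check the dividing strip) achieves O(n log n).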